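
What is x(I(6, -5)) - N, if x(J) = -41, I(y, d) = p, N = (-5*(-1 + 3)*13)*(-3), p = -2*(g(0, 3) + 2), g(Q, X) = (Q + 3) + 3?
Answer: -431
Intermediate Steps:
g(Q, X) = 6 + Q (g(Q, X) = (3 + Q) + 3 = 6 + Q)
p = -16 (p = -2*((6 + 0) + 2) = -2*(6 + 2) = -2*8 = -16)
N = 390 (N = (-5*2*13)*(-3) = -10*13*(-3) = -130*(-3) = 390)
I(y, d) = -16
x(I(6, -5)) - N = -41 - 1*390 = -41 - 390 = -431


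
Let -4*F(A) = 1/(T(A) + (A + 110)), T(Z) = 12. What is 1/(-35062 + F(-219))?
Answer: -388/13604055 ≈ -2.8521e-5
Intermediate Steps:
F(A) = -1/(4*(122 + A)) (F(A) = -1/(4*(12 + (A + 110))) = -1/(4*(12 + (110 + A))) = -1/(4*(122 + A)))
1/(-35062 + F(-219)) = 1/(-35062 - 1/(488 + 4*(-219))) = 1/(-35062 - 1/(488 - 876)) = 1/(-35062 - 1/(-388)) = 1/(-35062 - 1*(-1/388)) = 1/(-35062 + 1/388) = 1/(-13604055/388) = -388/13604055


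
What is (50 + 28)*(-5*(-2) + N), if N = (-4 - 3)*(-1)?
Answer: 1326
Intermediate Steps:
N = 7 (N = -7*(-1) = 7)
(50 + 28)*(-5*(-2) + N) = (50 + 28)*(-5*(-2) + 7) = 78*(10 + 7) = 78*17 = 1326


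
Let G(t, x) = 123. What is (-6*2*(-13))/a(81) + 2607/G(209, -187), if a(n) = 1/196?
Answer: 1254485/41 ≈ 30597.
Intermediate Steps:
a(n) = 1/196
(-6*2*(-13))/a(81) + 2607/G(209, -187) = (-6*2*(-13))/(1/196) + 2607/123 = -12*(-13)*196 + 2607*(1/123) = 156*196 + 869/41 = 30576 + 869/41 = 1254485/41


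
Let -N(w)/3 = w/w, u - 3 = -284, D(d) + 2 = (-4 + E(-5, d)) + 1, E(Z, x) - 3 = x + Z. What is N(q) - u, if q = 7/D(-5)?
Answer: 278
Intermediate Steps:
E(Z, x) = 3 + Z + x (E(Z, x) = 3 + (x + Z) = 3 + (Z + x) = 3 + Z + x)
D(d) = -7 + d (D(d) = -2 + ((-4 + (3 - 5 + d)) + 1) = -2 + ((-4 + (-2 + d)) + 1) = -2 + ((-6 + d) + 1) = -2 + (-5 + d) = -7 + d)
q = -7/12 (q = 7/(-7 - 5) = 7/(-12) = 7*(-1/12) = -7/12 ≈ -0.58333)
u = -281 (u = 3 - 284 = -281)
N(w) = -3 (N(w) = -3*w/w = -3*1 = -3)
N(q) - u = -3 - 1*(-281) = -3 + 281 = 278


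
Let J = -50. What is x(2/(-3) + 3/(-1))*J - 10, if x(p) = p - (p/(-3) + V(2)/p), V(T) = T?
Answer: 20510/99 ≈ 207.17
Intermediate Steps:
x(p) = -2/p + 4*p/3 (x(p) = p - (p/(-3) + 2/p) = p - (p*(-⅓) + 2/p) = p - (-p/3 + 2/p) = p - (2/p - p/3) = p + (-2/p + p/3) = -2/p + 4*p/3)
x(2/(-3) + 3/(-1))*J - 10 = (-2/(2/(-3) + 3/(-1)) + 4*(2/(-3) + 3/(-1))/3)*(-50) - 10 = (-2/(2*(-⅓) + 3*(-1)) + 4*(2*(-⅓) + 3*(-1))/3)*(-50) - 10 = (-2/(-⅔ - 3) + 4*(-⅔ - 3)/3)*(-50) - 10 = (-2/(-11/3) + (4/3)*(-11/3))*(-50) - 10 = (-2*(-3/11) - 44/9)*(-50) - 10 = (6/11 - 44/9)*(-50) - 10 = -430/99*(-50) - 10 = 21500/99 - 10 = 20510/99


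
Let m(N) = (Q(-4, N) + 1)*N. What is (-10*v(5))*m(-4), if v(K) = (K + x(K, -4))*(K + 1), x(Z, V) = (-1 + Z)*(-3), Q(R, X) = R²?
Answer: -28560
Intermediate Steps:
x(Z, V) = 3 - 3*Z
m(N) = 17*N (m(N) = ((-4)² + 1)*N = (16 + 1)*N = 17*N)
v(K) = (1 + K)*(3 - 2*K) (v(K) = (K + (3 - 3*K))*(K + 1) = (3 - 2*K)*(1 + K) = (1 + K)*(3 - 2*K))
(-10*v(5))*m(-4) = (-10*(3 + 5 - 2*5²))*(17*(-4)) = -10*(3 + 5 - 2*25)*(-68) = -10*(3 + 5 - 50)*(-68) = -10*(-42)*(-68) = 420*(-68) = -28560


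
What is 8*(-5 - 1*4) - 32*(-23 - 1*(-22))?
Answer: -40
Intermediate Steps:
8*(-5 - 1*4) - 32*(-23 - 1*(-22)) = 8*(-5 - 4) - 32*(-23 + 22) = 8*(-9) - 32*(-1) = -72 + 32 = -40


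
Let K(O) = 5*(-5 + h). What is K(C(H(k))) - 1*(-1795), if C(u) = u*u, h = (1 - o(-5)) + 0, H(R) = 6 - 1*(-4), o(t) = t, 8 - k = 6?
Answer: 1800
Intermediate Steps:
k = 2 (k = 8 - 1*6 = 8 - 6 = 2)
H(R) = 10 (H(R) = 6 + 4 = 10)
h = 6 (h = (1 - 1*(-5)) + 0 = (1 + 5) + 0 = 6 + 0 = 6)
C(u) = u²
K(O) = 5 (K(O) = 5*(-5 + 6) = 5*1 = 5)
K(C(H(k))) - 1*(-1795) = 5 - 1*(-1795) = 5 + 1795 = 1800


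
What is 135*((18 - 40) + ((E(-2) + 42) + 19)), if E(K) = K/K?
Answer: 5400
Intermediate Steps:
E(K) = 1
135*((18 - 40) + ((E(-2) + 42) + 19)) = 135*((18 - 40) + ((1 + 42) + 19)) = 135*(-22 + (43 + 19)) = 135*(-22 + 62) = 135*40 = 5400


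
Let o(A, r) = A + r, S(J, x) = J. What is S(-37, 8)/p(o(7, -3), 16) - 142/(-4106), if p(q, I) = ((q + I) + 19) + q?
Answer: -72908/88279 ≈ -0.82588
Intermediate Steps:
p(q, I) = 19 + I + 2*q (p(q, I) = ((I + q) + 19) + q = (19 + I + q) + q = 19 + I + 2*q)
S(-37, 8)/p(o(7, -3), 16) - 142/(-4106) = -37/(19 + 16 + 2*(7 - 3)) - 142/(-4106) = -37/(19 + 16 + 2*4) - 142*(-1/4106) = -37/(19 + 16 + 8) + 71/2053 = -37/43 + 71/2053 = -72908/88279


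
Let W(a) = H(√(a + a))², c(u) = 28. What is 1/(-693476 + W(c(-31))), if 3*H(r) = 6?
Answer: -1/693472 ≈ -1.4420e-6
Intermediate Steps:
H(r) = 2 (H(r) = (⅓)*6 = 2)
W(a) = 4 (W(a) = 2² = 4)
1/(-693476 + W(c(-31))) = 1/(-693476 + 4) = 1/(-693472) = -1/693472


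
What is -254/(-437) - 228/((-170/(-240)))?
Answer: -2386946/7429 ≈ -321.30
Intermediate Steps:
-254/(-437) - 228/((-170/(-240))) = -254*(-1/437) - 228/((-170*(-1/240))) = 254/437 - 228/17/24 = 254/437 - 228*24/17 = 254/437 - 5472/17 = -2386946/7429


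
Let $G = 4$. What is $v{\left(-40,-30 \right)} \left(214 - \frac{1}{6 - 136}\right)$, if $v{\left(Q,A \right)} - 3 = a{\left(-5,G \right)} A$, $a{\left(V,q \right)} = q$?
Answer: $- \frac{250389}{10} \approx -25039.0$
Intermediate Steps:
$v{\left(Q,A \right)} = 3 + 4 A$
$v{\left(-40,-30 \right)} \left(214 - \frac{1}{6 - 136}\right) = \left(3 + 4 \left(-30\right)\right) \left(214 - \frac{1}{6 - 136}\right) = \left(3 - 120\right) \left(214 - \frac{1}{-130}\right) = - 117 \left(214 - - \frac{1}{130}\right) = - 117 \left(214 + \frac{1}{130}\right) = \left(-117\right) \frac{27821}{130} = - \frac{250389}{10}$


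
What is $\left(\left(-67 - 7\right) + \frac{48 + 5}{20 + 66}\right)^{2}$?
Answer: $\frac{39828721}{7396} \approx 5385.2$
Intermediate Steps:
$\left(\left(-67 - 7\right) + \frac{48 + 5}{20 + 66}\right)^{2} = \left(\left(-67 - 7\right) + \frac{53}{86}\right)^{2} = \left(-74 + 53 \cdot \frac{1}{86}\right)^{2} = \left(-74 + \frac{53}{86}\right)^{2} = \left(- \frac{6311}{86}\right)^{2} = \frac{39828721}{7396}$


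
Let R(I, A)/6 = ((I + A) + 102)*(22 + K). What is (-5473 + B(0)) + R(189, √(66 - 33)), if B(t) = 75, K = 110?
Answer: 225074 + 792*√33 ≈ 2.2962e+5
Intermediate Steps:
R(I, A) = 80784 + 792*A + 792*I (R(I, A) = 6*(((I + A) + 102)*(22 + 110)) = 6*(((A + I) + 102)*132) = 6*((102 + A + I)*132) = 6*(13464 + 132*A + 132*I) = 80784 + 792*A + 792*I)
(-5473 + B(0)) + R(189, √(66 - 33)) = (-5473 + 75) + (80784 + 792*√(66 - 33) + 792*189) = -5398 + (80784 + 792*√33 + 149688) = -5398 + (230472 + 792*√33) = 225074 + 792*√33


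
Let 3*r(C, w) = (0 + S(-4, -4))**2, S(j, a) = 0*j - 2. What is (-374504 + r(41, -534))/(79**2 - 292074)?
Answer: 1123508/857499 ≈ 1.3102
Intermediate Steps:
S(j, a) = -2 (S(j, a) = 0 - 2 = -2)
r(C, w) = 4/3 (r(C, w) = (0 - 2)**2/3 = (1/3)*(-2)**2 = (1/3)*4 = 4/3)
(-374504 + r(41, -534))/(79**2 - 292074) = (-374504 + 4/3)/(79**2 - 292074) = -1123508/(3*(6241 - 292074)) = -1123508/3/(-285833) = -1123508/3*(-1/285833) = 1123508/857499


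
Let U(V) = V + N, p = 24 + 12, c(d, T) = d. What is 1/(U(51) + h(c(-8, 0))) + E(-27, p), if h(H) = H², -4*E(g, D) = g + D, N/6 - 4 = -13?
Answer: -545/244 ≈ -2.2336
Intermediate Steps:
N = -54 (N = 24 + 6*(-13) = 24 - 78 = -54)
p = 36
U(V) = -54 + V (U(V) = V - 54 = -54 + V)
E(g, D) = -D/4 - g/4 (E(g, D) = -(g + D)/4 = -(D + g)/4 = -D/4 - g/4)
1/(U(51) + h(c(-8, 0))) + E(-27, p) = 1/((-54 + 51) + (-8)²) + (-¼*36 - ¼*(-27)) = 1/(-3 + 64) + (-9 + 27/4) = 1/61 - 9/4 = -545/244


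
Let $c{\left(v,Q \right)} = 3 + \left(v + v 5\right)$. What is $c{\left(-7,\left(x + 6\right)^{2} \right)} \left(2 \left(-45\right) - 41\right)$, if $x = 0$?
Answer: $5109$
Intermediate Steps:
$c{\left(v,Q \right)} = 3 + 6 v$ ($c{\left(v,Q \right)} = 3 + \left(v + 5 v\right) = 3 + 6 v$)
$c{\left(-7,\left(x + 6\right)^{2} \right)} \left(2 \left(-45\right) - 41\right) = \left(3 + 6 \left(-7\right)\right) \left(2 \left(-45\right) - 41\right) = \left(3 - 42\right) \left(-90 - 41\right) = \left(-39\right) \left(-131\right) = 5109$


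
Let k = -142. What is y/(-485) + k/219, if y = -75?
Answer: -10489/21243 ≈ -0.49376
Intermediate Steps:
y/(-485) + k/219 = -75/(-485) - 142/219 = -75*(-1/485) - 142*1/219 = 15/97 - 142/219 = -10489/21243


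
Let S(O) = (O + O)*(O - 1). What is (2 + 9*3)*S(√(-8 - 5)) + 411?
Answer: -343 - 58*I*√13 ≈ -343.0 - 209.12*I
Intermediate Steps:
S(O) = 2*O*(-1 + O) (S(O) = (2*O)*(-1 + O) = 2*O*(-1 + O))
(2 + 9*3)*S(√(-8 - 5)) + 411 = (2 + 9*3)*(2*√(-8 - 5)*(-1 + √(-8 - 5))) + 411 = (2 + 27)*(2*√(-13)*(-1 + √(-13))) + 411 = 29*(2*(I*√13)*(-1 + I*√13)) + 411 = 29*(2*I*√13*(-1 + I*√13)) + 411 = 58*I*√13*(-1 + I*√13) + 411 = 411 + 58*I*√13*(-1 + I*√13)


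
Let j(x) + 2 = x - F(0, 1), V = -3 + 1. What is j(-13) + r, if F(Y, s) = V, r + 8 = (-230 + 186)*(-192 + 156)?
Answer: 1563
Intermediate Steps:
r = 1576 (r = -8 + (-230 + 186)*(-192 + 156) = -8 - 44*(-36) = -8 + 1584 = 1576)
V = -2
F(Y, s) = -2
j(x) = x (j(x) = -2 + (x - 1*(-2)) = -2 + (x + 2) = -2 + (2 + x) = x)
j(-13) + r = -13 + 1576 = 1563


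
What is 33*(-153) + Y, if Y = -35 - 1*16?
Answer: -5100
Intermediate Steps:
Y = -51 (Y = -35 - 16 = -51)
33*(-153) + Y = 33*(-153) - 51 = -5049 - 51 = -5100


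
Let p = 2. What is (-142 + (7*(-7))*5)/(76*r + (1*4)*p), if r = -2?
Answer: 43/16 ≈ 2.6875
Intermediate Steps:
(-142 + (7*(-7))*5)/(76*r + (1*4)*p) = (-142 + (7*(-7))*5)/(76*(-2) + (1*4)*2) = (-142 - 49*5)/(-152 + 4*2) = (-142 - 245)/(-152 + 8) = -387/(-144) = -387*(-1/144) = 43/16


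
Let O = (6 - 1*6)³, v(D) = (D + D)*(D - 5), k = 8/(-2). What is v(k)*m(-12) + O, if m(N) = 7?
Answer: 504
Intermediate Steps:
k = -4 (k = 8*(-½) = -4)
v(D) = 2*D*(-5 + D) (v(D) = (2*D)*(-5 + D) = 2*D*(-5 + D))
O = 0 (O = (6 - 6)³ = 0³ = 0)
v(k)*m(-12) + O = (2*(-4)*(-5 - 4))*7 + 0 = (2*(-4)*(-9))*7 + 0 = 72*7 + 0 = 504 + 0 = 504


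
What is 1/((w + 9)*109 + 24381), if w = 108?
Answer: 1/37134 ≈ 2.6929e-5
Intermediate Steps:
1/((w + 9)*109 + 24381) = 1/((108 + 9)*109 + 24381) = 1/(117*109 + 24381) = 1/(12753 + 24381) = 1/37134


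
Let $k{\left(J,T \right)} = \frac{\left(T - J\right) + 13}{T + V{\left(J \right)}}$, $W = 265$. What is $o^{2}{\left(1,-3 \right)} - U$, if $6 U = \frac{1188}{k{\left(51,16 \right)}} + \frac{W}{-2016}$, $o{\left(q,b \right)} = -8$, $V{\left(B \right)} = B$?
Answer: $\frac{8068297}{12096} \approx 667.02$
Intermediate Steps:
$k{\left(J,T \right)} = \frac{13 + T - J}{J + T}$ ($k{\left(J,T \right)} = \frac{\left(T - J\right) + 13}{T + J} = \frac{13 + T - J}{J + T}$)
$U = - \frac{7294153}{12096}$ ($U = \frac{\frac{1188}{\frac{1}{51 + 16} \left(13 + 16 - 51\right)} + \frac{265}{-2016}}{6} = \frac{\frac{1188}{\frac{1}{67} \left(13 + 16 - 51\right)} + 265 \left(- \frac{1}{2016}\right)}{6} = \frac{\frac{1188}{\frac{1}{67} \left(-22\right)} - \frac{265}{2016}}{6} = \frac{\frac{1188}{- \frac{22}{67}} - \frac{265}{2016}}{6} = \frac{1188 \left(- \frac{67}{22}\right) - \frac{265}{2016}}{6} = \frac{-3618 - \frac{265}{2016}}{6} = \frac{1}{6} \left(- \frac{7294153}{2016}\right) = - \frac{7294153}{12096} \approx -603.02$)
$o^{2}{\left(1,-3 \right)} - U = \left(-8\right)^{2} - - \frac{7294153}{12096} = 64 + \frac{7294153}{12096} = \frac{8068297}{12096}$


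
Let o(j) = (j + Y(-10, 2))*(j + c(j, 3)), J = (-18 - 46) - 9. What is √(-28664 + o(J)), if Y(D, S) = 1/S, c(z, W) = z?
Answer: I*√18079 ≈ 134.46*I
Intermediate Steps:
J = -73 (J = -64 - 9 = -73)
o(j) = 2*j*(½ + j) (o(j) = (j + 1/2)*(j + j) = (j + ½)*(2*j) = (½ + j)*(2*j) = 2*j*(½ + j))
√(-28664 + o(J)) = √(-28664 - 73*(1 + 2*(-73))) = √(-28664 - 73*(1 - 146)) = √(-28664 - 73*(-145)) = √(-28664 + 10585) = √(-18079) = I*√18079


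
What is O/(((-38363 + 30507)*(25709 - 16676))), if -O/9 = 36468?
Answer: 27351/5913604 ≈ 0.0046251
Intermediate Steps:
O = -328212 (O = -9*36468 = -328212)
O/(((-38363 + 30507)*(25709 - 16676))) = -328212*1/((-38363 + 30507)*(25709 - 16676)) = -328212/((-7856*9033)) = -328212/(-70963248) = -328212*(-1/70963248) = 27351/5913604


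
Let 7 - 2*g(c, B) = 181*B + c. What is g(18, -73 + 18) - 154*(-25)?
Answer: 8822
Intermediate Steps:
g(c, B) = 7/2 - 181*B/2 - c/2 (g(c, B) = 7/2 - (181*B + c)/2 = 7/2 - (c + 181*B)/2 = 7/2 + (-181*B/2 - c/2) = 7/2 - 181*B/2 - c/2)
g(18, -73 + 18) - 154*(-25) = (7/2 - 181*(-73 + 18)/2 - ½*18) - 154*(-25) = (7/2 - 181/2*(-55) - 9) - 1*(-3850) = (7/2 + 9955/2 - 9) + 3850 = 4972 + 3850 = 8822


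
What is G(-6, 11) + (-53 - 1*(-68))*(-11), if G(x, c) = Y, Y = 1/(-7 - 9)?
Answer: -2641/16 ≈ -165.06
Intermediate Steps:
Y = -1/16 (Y = 1/(-16) = -1/16 ≈ -0.062500)
G(x, c) = -1/16
G(-6, 11) + (-53 - 1*(-68))*(-11) = -1/16 + (-53 - 1*(-68))*(-11) = -1/16 + (-53 + 68)*(-11) = -1/16 + 15*(-11) = -1/16 - 165 = -2641/16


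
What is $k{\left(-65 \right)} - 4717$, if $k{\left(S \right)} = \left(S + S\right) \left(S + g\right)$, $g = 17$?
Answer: $1523$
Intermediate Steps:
$k{\left(S \right)} = 2 S \left(17 + S\right)$ ($k{\left(S \right)} = \left(S + S\right) \left(S + 17\right) = 2 S \left(17 + S\right)$)
$k{\left(-65 \right)} - 4717 = 2 \left(-65\right) \left(17 - 65\right) - 4717 = 2 \left(-65\right) \left(-48\right) - 4717 = 6240 - 4717 = 1523$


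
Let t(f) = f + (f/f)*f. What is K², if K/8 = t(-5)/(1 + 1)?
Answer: 1600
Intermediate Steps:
t(f) = 2*f (t(f) = f + 1*f = f + f = 2*f)
K = -40 (K = 8*((2*(-5))/(1 + 1)) = 8*(-10/2) = 8*((½)*(-10)) = 8*(-5) = -40)
K² = (-40)² = 1600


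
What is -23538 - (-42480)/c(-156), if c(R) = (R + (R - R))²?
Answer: -3977627/169 ≈ -23536.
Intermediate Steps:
c(R) = R² (c(R) = (R + 0)² = R²)
-23538 - (-42480)/c(-156) = -23538 - (-42480)/((-156)²) = -23538 - (-42480)/24336 = -23538 - 1*(-295/169) = -23538 + 295/169 = -3977627/169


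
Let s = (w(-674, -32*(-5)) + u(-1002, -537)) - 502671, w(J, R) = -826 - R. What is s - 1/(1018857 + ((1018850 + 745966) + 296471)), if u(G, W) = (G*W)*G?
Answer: -1662211429547921/3080144 ≈ -5.3965e+8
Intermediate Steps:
u(G, W) = W*G**2
s = -539653805 (s = ((-826 - (-32)*(-5)) - 537*(-1002)**2) - 502671 = ((-826 - 1*160) - 537*1004004) - 502671 = ((-826 - 160) - 539150148) - 502671 = (-986 - 539150148) - 502671 = -539151134 - 502671 = -539653805)
s - 1/(1018857 + ((1018850 + 745966) + 296471)) = -539653805 - 1/(1018857 + ((1018850 + 745966) + 296471)) = -539653805 - 1/(1018857 + (1764816 + 296471)) = -539653805 - 1/(1018857 + 2061287) = -539653805 - 1/3080144 = -1662211429547921/3080144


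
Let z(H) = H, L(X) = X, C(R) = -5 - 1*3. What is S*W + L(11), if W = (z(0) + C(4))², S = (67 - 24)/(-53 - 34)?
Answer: -1795/87 ≈ -20.632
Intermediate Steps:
C(R) = -8 (C(R) = -5 - 3 = -8)
S = -43/87 (S = 43/(-87) = 43*(-1/87) = -43/87 ≈ -0.49425)
W = 64 (W = (0 - 8)² = (-8)² = 64)
S*W + L(11) = -43/87*64 + 11 = -2752/87 + 11 = -1795/87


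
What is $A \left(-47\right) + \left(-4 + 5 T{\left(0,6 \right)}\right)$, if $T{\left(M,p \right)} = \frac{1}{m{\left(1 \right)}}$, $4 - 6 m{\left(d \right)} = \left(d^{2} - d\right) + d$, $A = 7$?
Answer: $-323$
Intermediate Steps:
$m{\left(d \right)} = \frac{2}{3} - \frac{d^{2}}{6}$ ($m{\left(d \right)} = \frac{2}{3} - \frac{\left(d^{2} - d\right) + d}{6} = \frac{2}{3} - \frac{d^{2}}{6}$)
$T{\left(M,p \right)} = 2$ ($T{\left(M,p \right)} = \frac{1}{\frac{2}{3} - \frac{1^{2}}{6}} = \frac{1}{\frac{2}{3} - \frac{1}{6}} = \frac{1}{\frac{1}{2}} = 2$)
$A \left(-47\right) + \left(-4 + 5 T{\left(0,6 \right)}\right) = 7 \left(-47\right) + \left(-4 + 5 \cdot 2\right) = -329 + \left(-4 + 10\right) = -329 + 6 = -323$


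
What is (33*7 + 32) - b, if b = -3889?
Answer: 4152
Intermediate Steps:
(33*7 + 32) - b = (33*7 + 32) - 1*(-3889) = (231 + 32) + 3889 = 263 + 3889 = 4152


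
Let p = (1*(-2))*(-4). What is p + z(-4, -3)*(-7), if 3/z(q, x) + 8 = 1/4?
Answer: 332/31 ≈ 10.710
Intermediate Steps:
z(q, x) = -12/31 (z(q, x) = 3/(-8 + 1/4) = 3/(-8 + ¼) = 3/(-31/4) = 3*(-4/31) = -12/31)
p = 8 (p = -2*(-4) = 8)
p + z(-4, -3)*(-7) = 8 - 12/31*(-7) = 8 + 84/31 = 332/31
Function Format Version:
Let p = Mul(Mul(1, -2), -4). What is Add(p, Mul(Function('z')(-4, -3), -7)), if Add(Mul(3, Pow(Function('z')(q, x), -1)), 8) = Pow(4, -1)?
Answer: Rational(332, 31) ≈ 10.710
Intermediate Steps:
Function('z')(q, x) = Rational(-12, 31) (Function('z')(q, x) = Mul(3, Pow(Add(-8, Pow(4, -1)), -1)) = Mul(3, Pow(Add(-8, Rational(1, 4)), -1)) = Mul(3, Pow(Rational(-31, 4), -1)) = Mul(3, Rational(-4, 31)) = Rational(-12, 31))
p = 8 (p = Mul(-2, -4) = 8)
Add(p, Mul(Function('z')(-4, -3), -7)) = Add(8, Mul(Rational(-12, 31), -7)) = Add(8, Rational(84, 31)) = Rational(332, 31)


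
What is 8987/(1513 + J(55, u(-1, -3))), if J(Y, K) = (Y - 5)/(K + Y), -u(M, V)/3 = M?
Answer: 260623/43902 ≈ 5.9365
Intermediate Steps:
u(M, V) = -3*M
J(Y, K) = (-5 + Y)/(K + Y)
8987/(1513 + J(55, u(-1, -3))) = 8987/(1513 + (-5 + 55)/(-3*(-1) + 55)) = 8987/(1513 + 50/(3 + 55)) = 8987/(1513 + 50/58) = 8987/(1513 + (1/58)*50) = 8987/(1513 + 25/29) = 8987/(43902/29) = 8987*(29/43902) = 260623/43902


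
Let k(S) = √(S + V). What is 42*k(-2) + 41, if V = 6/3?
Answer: 41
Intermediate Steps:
V = 2 (V = (⅓)*6 = 2)
k(S) = √(2 + S) (k(S) = √(S + 2) = √(2 + S))
42*k(-2) + 41 = 42*√(2 - 2) + 41 = 42*√0 + 41 = 42*0 + 41 = 0 + 41 = 41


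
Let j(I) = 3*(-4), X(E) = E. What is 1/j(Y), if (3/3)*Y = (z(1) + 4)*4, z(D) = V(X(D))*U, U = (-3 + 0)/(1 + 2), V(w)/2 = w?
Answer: -1/12 ≈ -0.083333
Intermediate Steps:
V(w) = 2*w
U = -1 (U = -3/3 = -3*1/3 = -1)
z(D) = -2*D (z(D) = (2*D)*(-1) = -2*D)
Y = 8 (Y = (-2*1 + 4)*4 = (-2 + 4)*4 = 2*4 = 8)
j(I) = -12
1/j(Y) = 1/(-12) = -1/12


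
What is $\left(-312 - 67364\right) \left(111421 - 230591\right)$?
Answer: $8064948920$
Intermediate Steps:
$\left(-312 - 67364\right) \left(111421 - 230591\right) = \left(-312 - 67364\right) \left(-119170\right) = \left(-67676\right) \left(-119170\right) = 8064948920$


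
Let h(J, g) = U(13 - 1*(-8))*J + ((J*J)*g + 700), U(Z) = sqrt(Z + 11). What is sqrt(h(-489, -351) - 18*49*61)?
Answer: sqrt(-83984573 - 1956*sqrt(2)) ≈ 9164.5*I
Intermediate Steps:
U(Z) = sqrt(11 + Z)
h(J, g) = 700 + g*J**2 + 4*J*sqrt(2) (h(J, g) = sqrt(11 + (13 - 1*(-8)))*J + ((J*J)*g + 700) = sqrt(11 + (13 + 8))*J + (J**2*g + 700) = sqrt(11 + 21)*J + (g*J**2 + 700) = sqrt(32)*J + (700 + g*J**2) = (4*sqrt(2))*J + (700 + g*J**2) = 4*J*sqrt(2) + (700 + g*J**2) = 700 + g*J**2 + 4*J*sqrt(2))
sqrt(h(-489, -351) - 18*49*61) = sqrt((700 - 351*(-489)**2 + 4*(-489)*sqrt(2)) - 18*49*61) = sqrt((700 - 351*239121 - 1956*sqrt(2)) - 882*61) = sqrt((700 - 83931471 - 1956*sqrt(2)) - 53802) = sqrt((-83930771 - 1956*sqrt(2)) - 53802) = sqrt(-83984573 - 1956*sqrt(2))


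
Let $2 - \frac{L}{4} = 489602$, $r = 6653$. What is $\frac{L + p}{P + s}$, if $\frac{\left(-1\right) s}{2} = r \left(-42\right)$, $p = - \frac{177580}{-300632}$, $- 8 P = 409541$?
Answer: $- \frac{117751506244}{30523730645} \approx -3.8577$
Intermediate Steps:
$P = - \frac{409541}{8}$ ($P = \left(- \frac{1}{8}\right) 409541 = - \frac{409541}{8} \approx -51193.0$)
$p = \frac{44395}{75158}$ ($p = \left(-177580\right) \left(- \frac{1}{300632}\right) = \frac{44395}{75158} \approx 0.59069$)
$L = -1958400$ ($L = 8 - 1958408 = -1958400$)
$s = 558852$ ($s = - 2 \cdot 6653 \left(-42\right) = \left(-2\right) \left(-279426\right) = 558852$)
$\frac{L + p}{P + s} = \frac{-1958400 + \frac{44395}{75158}}{- \frac{409541}{8} + 558852} = - \frac{147189382805}{75158 \cdot \frac{4061275}{8}} = \left(- \frac{147189382805}{75158}\right) \frac{8}{4061275} = - \frac{117751506244}{30523730645}$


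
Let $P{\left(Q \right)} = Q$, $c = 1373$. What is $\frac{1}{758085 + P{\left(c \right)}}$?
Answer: $\frac{1}{759458} \approx 1.3167 \cdot 10^{-6}$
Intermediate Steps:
$\frac{1}{758085 + P{\left(c \right)}} = \frac{1}{758085 + 1373} = \frac{1}{759458}$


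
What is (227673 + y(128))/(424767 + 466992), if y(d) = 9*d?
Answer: 76275/297253 ≈ 0.25660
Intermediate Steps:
(227673 + y(128))/(424767 + 466992) = (227673 + 9*128)/(424767 + 466992) = (227673 + 1152)/891759 = 228825*(1/891759) = 76275/297253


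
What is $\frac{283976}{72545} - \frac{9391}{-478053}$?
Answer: $\frac{12403349893}{3152759535} \approx 3.9341$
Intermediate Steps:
$\frac{283976}{72545} - \frac{9391}{-478053} = 283976 \cdot \frac{1}{72545} - - \frac{9391}{478053} = \frac{25816}{6595} + \frac{9391}{478053} = \frac{12403349893}{3152759535}$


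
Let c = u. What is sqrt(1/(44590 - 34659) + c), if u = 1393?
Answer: 2*sqrt(34346075501)/9931 ≈ 37.323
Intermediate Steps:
c = 1393
sqrt(1/(44590 - 34659) + c) = sqrt(1/(44590 - 34659) + 1393) = sqrt(1/9931 + 1393) = sqrt(13833884/9931) = 2*sqrt(34346075501)/9931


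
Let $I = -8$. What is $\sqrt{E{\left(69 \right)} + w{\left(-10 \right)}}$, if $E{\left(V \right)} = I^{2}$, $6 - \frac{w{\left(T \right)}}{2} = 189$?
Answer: $i \sqrt{302} \approx 17.378 i$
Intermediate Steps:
$w{\left(T \right)} = -366$ ($w{\left(T \right)} = 12 - 378 = -366$)
$E{\left(V \right)} = 64$ ($E{\left(V \right)} = \left(-8\right)^{2} = 64$)
$\sqrt{E{\left(69 \right)} + w{\left(-10 \right)}} = \sqrt{64 - 366} = \sqrt{-302} = i \sqrt{302}$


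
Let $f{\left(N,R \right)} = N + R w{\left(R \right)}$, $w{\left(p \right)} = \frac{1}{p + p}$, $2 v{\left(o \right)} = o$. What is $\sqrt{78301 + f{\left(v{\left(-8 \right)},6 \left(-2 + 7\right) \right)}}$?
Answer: $\frac{\sqrt{313190}}{2} \approx 279.82$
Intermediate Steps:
$v{\left(o \right)} = \frac{o}{2}$
$w{\left(p \right)} = \frac{1}{2 p}$
$f{\left(N,R \right)} = \frac{1}{2} + N$ ($f{\left(N,R \right)} = N + R \frac{1}{2 R} = N + \frac{1}{2} = \frac{1}{2} + N$)
$\sqrt{78301 + f{\left(v{\left(-8 \right)},6 \left(-2 + 7\right) \right)}} = \sqrt{78301 + \left(\frac{1}{2} + \frac{1}{2} \left(-8\right)\right)} = \sqrt{78301 + \left(\frac{1}{2} - 4\right)} = \sqrt{78301 - \frac{7}{2}} = \sqrt{\frac{156595}{2}} = \frac{\sqrt{313190}}{2}$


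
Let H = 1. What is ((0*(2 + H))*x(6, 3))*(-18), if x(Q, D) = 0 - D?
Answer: 0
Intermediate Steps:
x(Q, D) = -D
((0*(2 + H))*x(6, 3))*(-18) = ((0*(2 + 1))*(-1*3))*(-18) = ((0*3)*(-3))*(-18) = (0*(-3))*(-18) = 0*(-18) = 0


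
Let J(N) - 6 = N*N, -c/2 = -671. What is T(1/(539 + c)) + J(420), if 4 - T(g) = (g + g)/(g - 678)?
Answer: 224978671972/1275317 ≈ 1.7641e+5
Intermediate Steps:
c = 1342 (c = -2*(-671) = 1342)
J(N) = 6 + N**2 (J(N) = 6 + N*N = 6 + N**2)
T(g) = 4 - 2*g/(-678 + g) (T(g) = 4 - (g + g)/(g - 678) = 4 - 2*g/(-678 + g))
T(1/(539 + c)) + J(420) = 2*(-1356 + 1/(539 + 1342))/(-678 + 1/(539 + 1342)) + (6 + 420**2) = 2*(-1356 + 1/1881)/(-678 + 1/1881) + (6 + 176400) = 2*(-1356 + 1/1881)/(-678 + 1/1881) + 176406 = 2*(-2550635/1881)/(-1275317/1881) + 176406 = 2*(-1881/1275317)*(-2550635/1881) + 176406 = 5101270/1275317 + 176406 = 224978671972/1275317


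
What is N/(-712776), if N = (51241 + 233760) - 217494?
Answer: -3971/41928 ≈ -0.094710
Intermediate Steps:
N = 67507 (N = 285001 - 217494 = 67507)
N/(-712776) = 67507/(-712776) = 67507*(-1/712776) = -3971/41928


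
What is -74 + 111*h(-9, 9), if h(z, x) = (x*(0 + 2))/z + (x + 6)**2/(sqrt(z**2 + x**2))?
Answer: -296 + 2775*sqrt(2)/2 ≈ 1666.2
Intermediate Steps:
h(z, x) = (6 + x)**2/sqrt(x**2 + z**2) + 2*x/z (h(z, x) = (x*2)/z + (6 + x)**2/(sqrt(x**2 + z**2)) = (2*x)/z + (6 + x)**2/sqrt(x**2 + z**2) = 2*x/z + (6 + x)**2/sqrt(x**2 + z**2) = (6 + x)**2/sqrt(x**2 + z**2) + 2*x/z)
-74 + 111*h(-9, 9) = -74 + 111*((6 + 9)**2/sqrt(9**2 + (-9)**2) + 2*9/(-9)) = -74 + 111*(15**2/sqrt(81 + 81) + 2*9*(-1/9)) = -74 + 111*(225/sqrt(162) - 2) = -74 + 111*(225*(sqrt(2)/18) - 2) = -74 + 111*(25*sqrt(2)/2 - 2) = -74 + 111*(-2 + 25*sqrt(2)/2) = -74 + (-222 + 2775*sqrt(2)/2) = -296 + 2775*sqrt(2)/2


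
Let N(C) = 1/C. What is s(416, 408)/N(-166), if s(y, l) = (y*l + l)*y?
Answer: -11748911616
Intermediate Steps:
s(y, l) = y*(l + l*y) (s(y, l) = (l*y + l)*y = (l + l*y)*y = y*(l + l*y))
s(416, 408)/N(-166) = (408*416*(1 + 416))/(1/(-166)) = (408*416*417)/(-1/166) = 70776576*(-166) = -11748911616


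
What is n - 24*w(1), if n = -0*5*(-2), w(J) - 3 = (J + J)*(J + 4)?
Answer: -312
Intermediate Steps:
w(J) = 3 + 2*J*(4 + J) (w(J) = 3 + (J + J)*(J + 4) = 3 + (2*J)*(4 + J) = 3 + 2*J*(4 + J))
n = 0 (n = -0*(-2) = -1*0 = 0)
n - 24*w(1) = 0 - 24*(3 + 2*1² + 8*1) = 0 - 24*(3 + 2*1 + 8) = 0 - 24*(3 + 2 + 8) = 0 - 24*13 = 0 - 312 = -312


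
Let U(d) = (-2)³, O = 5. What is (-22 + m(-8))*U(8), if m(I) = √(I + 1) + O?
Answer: 136 - 8*I*√7 ≈ 136.0 - 21.166*I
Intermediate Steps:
U(d) = -8
m(I) = 5 + √(1 + I) (m(I) = √(I + 1) + 5 = √(1 + I) + 5 = 5 + √(1 + I))
(-22 + m(-8))*U(8) = (-22 + (5 + √(1 - 8)))*(-8) = (-22 + (5 + √(-7)))*(-8) = (-22 + (5 + I*√7))*(-8) = (-17 + I*√7)*(-8) = 136 - 8*I*√7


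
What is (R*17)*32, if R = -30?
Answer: -16320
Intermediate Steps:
(R*17)*32 = -30*17*32 = -510*32 = -16320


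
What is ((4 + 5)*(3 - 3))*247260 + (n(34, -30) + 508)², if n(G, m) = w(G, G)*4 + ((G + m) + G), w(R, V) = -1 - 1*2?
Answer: 285156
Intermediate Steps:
w(R, V) = -3 (w(R, V) = -1 - 2 = -3)
n(G, m) = -12 + m + 2*G (n(G, m) = -3*4 + ((G + m) + G) = -12 + (m + 2*G) = -12 + m + 2*G)
((4 + 5)*(3 - 3))*247260 + (n(34, -30) + 508)² = ((4 + 5)*(3 - 3))*247260 + ((-12 - 30 + 2*34) + 508)² = (9*0)*247260 + ((-12 - 30 + 68) + 508)² = 0*247260 + (26 + 508)² = 0 + 534² = 0 + 285156 = 285156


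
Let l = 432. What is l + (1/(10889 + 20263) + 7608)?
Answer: 250462081/31152 ≈ 8040.0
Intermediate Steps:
l + (1/(10889 + 20263) + 7608) = 432 + (1/(10889 + 20263) + 7608) = 432 + (1/31152 + 7608) = 432 + 237004417/31152 = 250462081/31152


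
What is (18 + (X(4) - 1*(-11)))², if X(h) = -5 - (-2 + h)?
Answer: 484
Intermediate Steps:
X(h) = -3 - h (X(h) = -5 + (2 - h) = -3 - h)
(18 + (X(4) - 1*(-11)))² = (18 + ((-3 - 1*4) - 1*(-11)))² = (18 + ((-3 - 4) + 11))² = (18 + (-7 + 11))² = (18 + 4)² = 22² = 484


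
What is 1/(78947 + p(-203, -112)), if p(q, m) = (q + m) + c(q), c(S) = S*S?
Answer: 1/119841 ≈ 8.3444e-6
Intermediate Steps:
c(S) = S²
p(q, m) = m + q + q² (p(q, m) = (q + m) + q² = (m + q) + q² = m + q + q²)
1/(78947 + p(-203, -112)) = 1/(78947 + (-112 - 203 + (-203)²)) = 1/(78947 + (-112 - 203 + 41209)) = 1/(78947 + 40894) = 1/119841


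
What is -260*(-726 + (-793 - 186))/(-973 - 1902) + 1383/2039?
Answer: -35996503/234485 ≈ -153.51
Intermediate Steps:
-260*(-726 + (-793 - 186))/(-973 - 1902) + 1383/2039 = -260/((-2875/(-726 - 979))) + 1383*(1/2039) = -260/((-2875/(-1705))) + 1383/2039 = -260/((-2875*(-1/1705))) + 1383/2039 = -260/575/341 + 1383/2039 = -260*341/575 + 1383/2039 = -17732/115 + 1383/2039 = -35996503/234485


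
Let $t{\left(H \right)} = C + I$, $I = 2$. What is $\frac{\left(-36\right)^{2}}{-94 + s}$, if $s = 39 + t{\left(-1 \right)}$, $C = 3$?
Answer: $- \frac{648}{25} \approx -25.92$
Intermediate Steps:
$t{\left(H \right)} = 5$ ($t{\left(H \right)} = 3 + 2 = 5$)
$s = 44$ ($s = 39 + 5 = 44$)
$\frac{\left(-36\right)^{2}}{-94 + s} = \frac{\left(-36\right)^{2}}{-94 + 44} = \frac{1296}{-50} = 1296 \left(- \frac{1}{50}\right) = - \frac{648}{25}$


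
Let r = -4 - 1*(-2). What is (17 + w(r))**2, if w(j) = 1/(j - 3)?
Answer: 7056/25 ≈ 282.24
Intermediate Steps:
r = -2 (r = -4 + 2 = -2)
w(j) = 1/(-3 + j)
(17 + w(r))**2 = (17 + 1/(-3 - 2))**2 = (17 + 1/(-5))**2 = (17 - 1/5)**2 = (84/5)**2 = 7056/25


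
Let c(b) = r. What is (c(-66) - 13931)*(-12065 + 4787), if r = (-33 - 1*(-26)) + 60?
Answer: 101004084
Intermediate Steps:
r = 53 (r = (-33 + 26) + 60 = -7 + 60 = 53)
c(b) = 53
(c(-66) - 13931)*(-12065 + 4787) = (53 - 13931)*(-12065 + 4787) = -13878*(-7278) = 101004084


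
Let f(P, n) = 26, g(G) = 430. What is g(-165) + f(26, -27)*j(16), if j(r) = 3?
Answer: 508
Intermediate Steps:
g(-165) + f(26, -27)*j(16) = 430 + 26*3 = 430 + 78 = 508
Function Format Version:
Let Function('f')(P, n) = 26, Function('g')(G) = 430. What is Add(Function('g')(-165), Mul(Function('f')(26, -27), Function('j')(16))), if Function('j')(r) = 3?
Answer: 508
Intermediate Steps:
Add(Function('g')(-165), Mul(Function('f')(26, -27), Function('j')(16))) = Add(430, Mul(26, 3)) = Add(430, 78) = 508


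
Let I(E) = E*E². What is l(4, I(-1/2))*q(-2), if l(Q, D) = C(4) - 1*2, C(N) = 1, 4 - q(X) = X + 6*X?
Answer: -18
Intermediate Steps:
q(X) = 4 - 7*X (q(X) = 4 - (X + 6*X) = 4 - 7*X)
I(E) = E³
l(Q, D) = -1 (l(Q, D) = 1 - 1*2 = 1 - 2 = -1)
l(4, I(-1/2))*q(-2) = -(4 - 7*(-2)) = -(4 + 14) = -1*18 = -18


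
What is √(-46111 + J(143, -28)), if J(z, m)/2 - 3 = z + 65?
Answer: I*√45689 ≈ 213.75*I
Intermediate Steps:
J(z, m) = 136 + 2*z (J(z, m) = 6 + 2*(z + 65) = 6 + 2*(65 + z) = 6 + (130 + 2*z) = 136 + 2*z)
√(-46111 + J(143, -28)) = √(-46111 + (136 + 2*143)) = √(-46111 + (136 + 286)) = √(-46111 + 422) = √(-45689) = I*√45689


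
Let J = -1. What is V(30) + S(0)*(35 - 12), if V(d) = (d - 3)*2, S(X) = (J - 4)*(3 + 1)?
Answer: -406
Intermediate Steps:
S(X) = -20 (S(X) = (-1 - 4)*(3 + 1) = -5*4 = -20)
V(d) = -6 + 2*d (V(d) = (-3 + d)*2 = -6 + 2*d)
V(30) + S(0)*(35 - 12) = (-6 + 2*30) - 20*(35 - 12) = (-6 + 60) - 20*23 = 54 - 460 = -406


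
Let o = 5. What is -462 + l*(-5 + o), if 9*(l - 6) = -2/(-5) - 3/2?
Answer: -462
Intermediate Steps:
l = 529/90 (l = 6 + (-2/(-5) - 3/2)/9 = 6 + (-2*(-1/5) - 3*1/2)/9 = 6 + (2/5 - 3/2)/9 = 6 + (1/9)*(-11/10) = 6 - 11/90 = 529/90 ≈ 5.8778)
-462 + l*(-5 + o) = -462 + 529*(-5 + 5)/90 = -462 + (529/90)*0 = -462 + 0 = -462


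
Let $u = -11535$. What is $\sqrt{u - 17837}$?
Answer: $2 i \sqrt{7343} \approx 171.38 i$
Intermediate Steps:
$\sqrt{u - 17837} = \sqrt{-11535 - 17837} = \sqrt{-29372} = 2 i \sqrt{7343}$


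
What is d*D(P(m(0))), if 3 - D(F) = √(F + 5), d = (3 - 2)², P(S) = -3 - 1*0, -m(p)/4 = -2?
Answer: 3 - √2 ≈ 1.5858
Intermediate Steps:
m(p) = 8 (m(p) = -4*(-2) = 8)
P(S) = -3 (P(S) = -3 + 0 = -3)
d = 1 (d = 1² = 1)
D(F) = 3 - √(5 + F) (D(F) = 3 - √(F + 5) = 3 - √(5 + F))
d*D(P(m(0))) = 1*(3 - √(5 - 3)) = 1*(3 - √2) = 3 - √2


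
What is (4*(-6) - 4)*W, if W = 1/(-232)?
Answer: 7/58 ≈ 0.12069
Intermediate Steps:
W = -1/232 ≈ -0.0043103
(4*(-6) - 4)*W = (4*(-6) - 4)*(-1/232) = (-24 - 4)*(-1/232) = -28*(-1/232) = 7/58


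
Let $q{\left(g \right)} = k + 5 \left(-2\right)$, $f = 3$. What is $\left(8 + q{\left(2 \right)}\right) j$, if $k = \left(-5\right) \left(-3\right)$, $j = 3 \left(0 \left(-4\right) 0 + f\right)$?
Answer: $117$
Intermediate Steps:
$j = 9$ ($j = 3 \left(0 \left(-4\right) 0 + 3\right) = 3 \left(0 \cdot 0 + 3\right) = 3 \left(0 + 3\right) = 3 \cdot 3 = 9$)
$k = 15$
$q{\left(g \right)} = 5$ ($q{\left(g \right)} = 15 + 5 \left(-2\right) = 15 - 10 = 5$)
$\left(8 + q{\left(2 \right)}\right) j = \left(8 + 5\right) 9 = 13 \cdot 9 = 117$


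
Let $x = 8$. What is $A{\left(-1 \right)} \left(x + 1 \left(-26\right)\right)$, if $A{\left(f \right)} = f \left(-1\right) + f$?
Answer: $0$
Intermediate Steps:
$A{\left(f \right)} = 0$ ($A{\left(f \right)} = - f + f = 0$)
$A{\left(-1 \right)} \left(x + 1 \left(-26\right)\right) = 0 \left(8 + 1 \left(-26\right)\right) = 0 \left(8 - 26\right) = 0 \left(-18\right) = 0$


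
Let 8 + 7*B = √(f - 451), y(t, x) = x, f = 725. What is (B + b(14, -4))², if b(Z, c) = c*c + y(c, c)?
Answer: (76 + √274)²/49 ≈ 174.82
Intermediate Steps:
b(Z, c) = c + c² (b(Z, c) = c*c + c = c² + c = c + c²)
B = -8/7 + √274/7 (B = -8/7 + √(725 - 451)/7 = -8/7 + √274/7 ≈ 1.2218)
(B + b(14, -4))² = ((-8/7 + √274/7) - 4*(1 - 4))² = ((-8/7 + √274/7) - 4*(-3))² = ((-8/7 + √274/7) + 12)² = (76/7 + √274/7)²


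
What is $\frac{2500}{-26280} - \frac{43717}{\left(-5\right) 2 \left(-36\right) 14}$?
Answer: $- \frac{1075447}{122640} \approx -8.7691$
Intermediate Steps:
$\frac{2500}{-26280} - \frac{43717}{\left(-5\right) 2 \left(-36\right) 14} = 2500 \left(- \frac{1}{26280}\right) - \frac{43717}{\left(-10\right) \left(-36\right) 14} = - \frac{125}{1314} - \frac{43717}{360 \cdot 14} = - \frac{125}{1314} - \frac{43717}{5040} = - \frac{1075447}{122640}$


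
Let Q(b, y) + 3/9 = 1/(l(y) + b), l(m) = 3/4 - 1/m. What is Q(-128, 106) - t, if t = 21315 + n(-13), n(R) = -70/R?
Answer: -7477754200/350727 ≈ -21321.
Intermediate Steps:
l(m) = ¾ - 1/m (l(m) = 3*(¼) - 1/m = ¾ - 1/m)
Q(b, y) = -⅓ + 1/(¾ + b - 1/y) (Q(b, y) = -⅓ + 1/((¾ - 1/y) + b) = -⅓ + 1/(¾ + b - 1/y))
t = 277165/13 (t = 21315 - 70/(-13) = 21315 - 70*(-1/13) = 21315 + 70/13 = 277165/13 ≈ 21320.)
Q(-128, 106) - t = (4 + 106*(9 - 4*(-128)))/(3*(-4 + 3*106 + 4*(-128)*106)) - 1*277165/13 = (4 + 106*(9 + 512))/(3*(-4 + 318 - 54272)) - 277165/13 = (⅓)*(4 + 106*521)/(-53958) - 277165/13 = (⅓)*(-1/53958)*(4 + 55226) - 277165/13 = (⅓)*(-1/53958)*55230 - 277165/13 = -9205/26979 - 277165/13 = -7477754200/350727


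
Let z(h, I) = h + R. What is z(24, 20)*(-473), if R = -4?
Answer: -9460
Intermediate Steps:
z(h, I) = -4 + h (z(h, I) = h - 4 = -4 + h)
z(24, 20)*(-473) = (-4 + 24)*(-473) = 20*(-473) = -9460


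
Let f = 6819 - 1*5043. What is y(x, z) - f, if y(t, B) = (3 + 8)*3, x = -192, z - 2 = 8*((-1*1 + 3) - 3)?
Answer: -1743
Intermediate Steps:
z = -6 (z = 2 + 8*((-1*1 + 3) - 3) = 2 + 8*((-1 + 3) - 3) = 2 + 8*(2 - 3) = 2 + 8*(-1) = 2 - 8 = -6)
y(t, B) = 33 (y(t, B) = 11*3 = 33)
f = 1776 (f = 6819 - 5043 = 1776)
y(x, z) - f = 33 - 1*1776 = 33 - 1776 = -1743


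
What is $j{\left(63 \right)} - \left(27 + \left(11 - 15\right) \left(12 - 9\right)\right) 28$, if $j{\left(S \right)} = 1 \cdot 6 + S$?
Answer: $-351$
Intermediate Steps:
$j{\left(S \right)} = 6 + S$
$j{\left(63 \right)} - \left(27 + \left(11 - 15\right) \left(12 - 9\right)\right) 28 = \left(6 + 63\right) - \left(27 + \left(11 - 15\right) \left(12 - 9\right)\right) 28 = 69 - \left(27 - 12\right) 28 = 69 - 15 \cdot 28 = 69 - 420 = -351$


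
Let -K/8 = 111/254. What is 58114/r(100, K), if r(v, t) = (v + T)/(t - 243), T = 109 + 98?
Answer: -1819258770/38989 ≈ -46661.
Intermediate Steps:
T = 207
K = -444/127 (K = -888/254 = -8*111/254 = -444/127 ≈ -3.4961)
r(v, t) = (207 + v)/(-243 + t) (r(v, t) = (v + 207)/(t - 243) = (207 + v)/(-243 + t))
58114/r(100, K) = 58114/(((207 + 100)/(-243 - 444/127))) = 58114/((307/(-31305/127))) = 58114/((-127/31305*307)) = 58114/(-38989/31305) = 58114*(-31305/38989) = -1819258770/38989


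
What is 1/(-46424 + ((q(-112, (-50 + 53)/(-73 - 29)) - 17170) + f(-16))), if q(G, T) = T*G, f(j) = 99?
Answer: -17/1079359 ≈ -1.5750e-5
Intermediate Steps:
q(G, T) = G*T
1/(-46424 + ((q(-112, (-50 + 53)/(-73 - 29)) - 17170) + f(-16))) = 1/(-46424 + ((-112*(-50 + 53)/(-73 - 29) - 17170) + 99)) = 1/(-46424 + ((-336/(-102) - 17170) + 99)) = 1/(-46424 + ((-336*(-1)/102 - 17170) + 99)) = 1/(-46424 + ((-112*(-1/34) - 17170) + 99)) = 1/(-46424 + ((56/17 - 17170) + 99)) = 1/(-46424 + (-291834/17 + 99)) = 1/(-46424 - 290151/17) = 1/(-1079359/17) = -17/1079359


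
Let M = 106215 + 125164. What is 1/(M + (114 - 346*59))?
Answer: 1/211079 ≈ 4.7376e-6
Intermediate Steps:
M = 231379
1/(M + (114 - 346*59)) = 1/(231379 + (114 - 346*59)) = 1/(231379 + (114 - 20414)) = 1/(231379 - 20300) = 1/211079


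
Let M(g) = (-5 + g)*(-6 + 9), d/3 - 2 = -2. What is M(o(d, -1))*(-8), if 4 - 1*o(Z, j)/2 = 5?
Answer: 168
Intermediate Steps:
d = 0 (d = 6 + 3*(-2) = 6 - 6 = 0)
o(Z, j) = -2 (o(Z, j) = 8 - 2*5 = 8 - 10 = -2)
M(g) = -15 + 3*g (M(g) = (-5 + g)*3 = -15 + 3*g)
M(o(d, -1))*(-8) = (-15 + 3*(-2))*(-8) = (-15 - 6)*(-8) = -21*(-8) = 168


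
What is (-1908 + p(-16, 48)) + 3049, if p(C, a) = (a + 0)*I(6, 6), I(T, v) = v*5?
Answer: 2581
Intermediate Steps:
I(T, v) = 5*v
p(C, a) = 30*a (p(C, a) = (a + 0)*(5*6) = a*30 = 30*a)
(-1908 + p(-16, 48)) + 3049 = (-1908 + 30*48) + 3049 = (-1908 + 1440) + 3049 = -468 + 3049 = 2581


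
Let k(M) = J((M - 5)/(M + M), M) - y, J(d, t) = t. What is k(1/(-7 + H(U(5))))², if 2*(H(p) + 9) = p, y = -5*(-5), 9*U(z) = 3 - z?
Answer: 13205956/21025 ≈ 628.11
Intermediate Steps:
U(z) = ⅓ - z/9 (U(z) = (3 - z)/9 = ⅓ - z/9)
y = 25
H(p) = -9 + p/2
k(M) = -25 + M (k(M) = M - 1*25 = M - 25 = -25 + M)
k(1/(-7 + H(U(5))))² = (-25 + 1/(-7 + (-9 + (⅓ - ⅑*5)/2)))² = (-25 + 1/(-7 + (-9 + (⅓ - 5/9)/2)))² = (-25 + 1/(-7 + (-9 + (½)*(-2/9))))² = (-25 + 1/(-7 + (-9 - ⅑)))² = (-25 + 1/(-7 - 82/9))² = (-25 + 1/(-145/9))² = (-25 - 9/145)² = (-3634/145)² = 13205956/21025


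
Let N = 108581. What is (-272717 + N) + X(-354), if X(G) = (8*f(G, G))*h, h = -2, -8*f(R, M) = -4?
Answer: -164144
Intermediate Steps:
f(R, M) = ½ (f(R, M) = -⅛*(-4) = ½)
X(G) = -8 (X(G) = (8*(½))*(-2) = 4*(-2) = -8)
(-272717 + N) + X(-354) = (-272717 + 108581) - 8 = -164136 - 8 = -164144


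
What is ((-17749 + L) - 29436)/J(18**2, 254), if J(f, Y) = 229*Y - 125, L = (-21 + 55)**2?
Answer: -15343/19347 ≈ -0.79304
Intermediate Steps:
L = 1156 (L = 34**2 = 1156)
J(f, Y) = -125 + 229*Y
((-17749 + L) - 29436)/J(18**2, 254) = ((-17749 + 1156) - 29436)/(-125 + 229*254) = (-16593 - 29436)/(-125 + 58166) = -46029/58041 = -46029*1/58041 = -15343/19347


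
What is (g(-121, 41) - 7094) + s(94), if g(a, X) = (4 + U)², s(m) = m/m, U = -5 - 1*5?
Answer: -7057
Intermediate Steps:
U = -10 (U = -5 - 5 = -10)
s(m) = 1
g(a, X) = 36 (g(a, X) = (4 - 10)² = (-6)² = 36)
(g(-121, 41) - 7094) + s(94) = (36 - 7094) + 1 = -7058 + 1 = -7057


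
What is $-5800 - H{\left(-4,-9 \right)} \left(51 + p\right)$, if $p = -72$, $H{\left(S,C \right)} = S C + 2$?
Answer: $-5002$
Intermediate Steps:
$H{\left(S,C \right)} = 2 + C S$ ($H{\left(S,C \right)} = C S + 2 = 2 + C S$)
$-5800 - H{\left(-4,-9 \right)} \left(51 + p\right) = -5800 - \left(2 - -36\right) \left(51 - 72\right) = -5800 - \left(2 + 36\right) \left(-21\right) = -5800 - 38 \left(-21\right) = -5800 - -798 = -5800 + 798 = -5002$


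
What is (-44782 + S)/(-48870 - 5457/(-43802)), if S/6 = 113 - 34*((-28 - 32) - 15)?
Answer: 1261672808/2140598283 ≈ 0.58940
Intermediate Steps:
S = 15978 (S = 6*(113 - 34*((-28 - 32) - 15)) = 6*(113 - 34*(-60 - 15)) = 6*(113 - 34*(-75)) = 6*(113 + 2550) = 6*2663 = 15978)
(-44782 + S)/(-48870 - 5457/(-43802)) = (-44782 + 15978)/(-48870 - 5457/(-43802)) = -28804/(-48870 - 5457*(-1/43802)) = -28804/(-48870 + 5457/43802) = -28804/(-2140598283/43802) = -28804*(-43802/2140598283) = 1261672808/2140598283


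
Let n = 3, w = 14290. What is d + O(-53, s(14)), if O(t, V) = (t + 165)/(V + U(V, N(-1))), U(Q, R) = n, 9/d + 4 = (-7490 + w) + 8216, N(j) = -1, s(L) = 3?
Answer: 10379/556 ≈ 18.667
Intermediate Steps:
d = 1/1668 (d = 9/(-4 + ((-7490 + 14290) + 8216)) = 9/(-4 + (6800 + 8216)) = 9/(-4 + 15016) = 9/15012 = 9*(1/15012) = 1/1668 ≈ 0.00059952)
U(Q, R) = 3
O(t, V) = (165 + t)/(3 + V) (O(t, V) = (t + 165)/(V + 3) = (165 + t)/(3 + V))
d + O(-53, s(14)) = 1/1668 + (165 - 53)/(3 + 3) = 1/1668 + 112/6 = 1/1668 + (⅙)*112 = 1/1668 + 56/3 = 10379/556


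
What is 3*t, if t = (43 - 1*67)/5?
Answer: -72/5 ≈ -14.400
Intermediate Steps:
t = -24/5 (t = (43 - 67)*(⅕) = -24*⅕ = -24/5 ≈ -4.8000)
3*t = 3*(-24/5) = -72/5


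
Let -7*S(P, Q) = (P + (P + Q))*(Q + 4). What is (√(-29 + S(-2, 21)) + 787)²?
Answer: 4334955/7 + 3148*I*√1099/7 ≈ 6.1928e+5 + 14909.0*I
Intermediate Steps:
S(P, Q) = -(4 + Q)*(Q + 2*P)/7 (S(P, Q) = -(P + (P + Q))*(Q + 4)/7 = -(Q + 2*P)*(4 + Q)/7 = -(4 + Q)*(Q + 2*P)/7)
(√(-29 + S(-2, 21)) + 787)² = (√(-29 + (-8/7*(-2) - 4/7*21 - ⅐*21² - 2/7*(-2)*21)) + 787)² = (√(-29 + (16/7 - 12 - ⅐*441 + 12)) + 787)² = (√(-29 + (16/7 - 12 - 63 + 12)) + 787)² = (√(-29 - 425/7) + 787)² = (√(-628/7) + 787)² = (2*I*√1099/7 + 787)² = (787 + 2*I*√1099/7)²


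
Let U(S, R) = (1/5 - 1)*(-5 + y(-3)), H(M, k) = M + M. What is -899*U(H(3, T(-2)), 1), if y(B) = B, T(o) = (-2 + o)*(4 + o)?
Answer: -28768/5 ≈ -5753.6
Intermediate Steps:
H(M, k) = 2*M
U(S, R) = 32/5 (U(S, R) = (1/5 - 1)*(-5 - 3) = (⅕ - 1)*(-8) = -⅘*(-8) = 32/5)
-899*U(H(3, T(-2)), 1) = -899*32/5 = -28768/5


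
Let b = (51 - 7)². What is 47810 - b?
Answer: 45874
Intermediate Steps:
b = 1936 (b = 44² = 1936)
47810 - b = 47810 - 1*1936 = 47810 - 1936 = 45874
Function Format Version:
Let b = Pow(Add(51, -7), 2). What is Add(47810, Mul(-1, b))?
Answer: 45874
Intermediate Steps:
b = 1936 (b = Pow(44, 2) = 1936)
Add(47810, Mul(-1, b)) = Add(47810, Mul(-1, 1936)) = Add(47810, -1936) = 45874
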